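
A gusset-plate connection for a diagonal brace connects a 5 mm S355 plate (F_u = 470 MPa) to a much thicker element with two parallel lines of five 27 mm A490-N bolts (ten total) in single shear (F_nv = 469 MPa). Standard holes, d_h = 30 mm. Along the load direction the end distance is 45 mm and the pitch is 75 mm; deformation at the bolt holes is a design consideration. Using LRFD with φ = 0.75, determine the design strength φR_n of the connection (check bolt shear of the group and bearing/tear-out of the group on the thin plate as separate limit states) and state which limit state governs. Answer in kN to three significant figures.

888 kN (bearing governs)

Bolt shear: A_b = π·27²/4 = 572.6 mm²; R_n = 469 × 572.6 × 10 × 1 / 1000 = 2685 kN → 0.75 × 2685 = 2010 kN.
Bearing (1.2 l_c t F_u ≤ 2.4 d t F_u): upper limit = 2.4·27·5·470 / 1000 = 152.3 kN.
  Edge l_c = 45 − 30/2 = 30 → r_n = 84.6 kN; interior l_c = 75 − 30 = 45 → r_n = 126.9 kN.
  R_n,bearing = 2·84.6 + 8·126.9 = 1184 kN → 0.75 × 1184 = 888 kN.
Bearing governs: 888 kN.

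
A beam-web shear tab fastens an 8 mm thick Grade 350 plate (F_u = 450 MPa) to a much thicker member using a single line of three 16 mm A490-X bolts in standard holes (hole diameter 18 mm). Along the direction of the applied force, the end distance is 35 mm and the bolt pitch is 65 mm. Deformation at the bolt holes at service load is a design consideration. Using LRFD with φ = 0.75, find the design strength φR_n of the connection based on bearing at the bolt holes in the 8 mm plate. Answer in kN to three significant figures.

292 kN

Per bolt r_n = 1.2 l_c t F_u ≤ 2.4 d t F_u; upper limit = 2.4 × 16 × 8 × 450 / 1000 = 138.2 kN.
Edge bolt: l_c = 35 − 18/2 = 26 mm → 1.2 × 26 × 8 × 450 / 1000 = 112.3 → r_n = 112.3 kN.
Interior bolts: l_c = 65 − 18 = 47 mm → 1.2 × 47 × 8 × 450 / 1000 = 203 → r_n = 138.2 kN.
R_n = 1 × 112.3 + 2 × 138.2 = 388.8 kN.
Design strength φR_n = 0.75 × 388.8 = 292 kN.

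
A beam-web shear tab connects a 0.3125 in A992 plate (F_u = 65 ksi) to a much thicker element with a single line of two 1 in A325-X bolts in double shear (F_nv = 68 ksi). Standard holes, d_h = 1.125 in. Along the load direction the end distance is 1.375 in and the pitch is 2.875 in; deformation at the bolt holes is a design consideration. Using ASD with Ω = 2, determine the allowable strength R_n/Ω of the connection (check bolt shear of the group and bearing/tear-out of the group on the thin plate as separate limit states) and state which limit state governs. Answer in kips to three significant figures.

31.2 kips (bearing governs)

Bolt shear: A_b = π·1²/4 = 0.7854 in²; R_n = 68 × 0.7854 × 2 × 2 = 213.6 kips → 213.6 / 2 = 107 kips.
Bearing (1.2 l_c t F_u ≤ 2.4 d t F_u): upper limit = 2.4·1·0.3125·65 = 48.75 kips.
  Edge l_c = 1.375 − 1.125/2 = 0.8125 → r_n = 19.8 kips; interior l_c = 2.875 − 1.125 = 1.75 → r_n = 42.66 kips.
  R_n,bearing = 1·19.8 + 1·42.66 = 62.46 kips → 62.46 / 2 = 31.2 kips.
Bearing governs: 31.2 kips.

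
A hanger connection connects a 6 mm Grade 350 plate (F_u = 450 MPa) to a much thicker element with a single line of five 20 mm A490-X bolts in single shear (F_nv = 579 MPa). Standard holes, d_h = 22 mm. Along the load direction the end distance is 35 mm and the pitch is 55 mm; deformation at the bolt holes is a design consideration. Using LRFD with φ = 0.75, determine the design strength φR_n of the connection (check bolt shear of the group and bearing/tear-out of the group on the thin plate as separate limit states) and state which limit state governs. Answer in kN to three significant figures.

379 kN (bearing governs)

Bolt shear: A_b = π·20²/4 = 314.2 mm²; R_n = 579 × 314.2 × 5 × 1 / 1000 = 909.5 kN → 0.75 × 909.5 = 682 kN.
Bearing (1.2 l_c t F_u ≤ 2.4 d t F_u): upper limit = 2.4·20·6·450 / 1000 = 129.6 kN.
  Edge l_c = 35 − 22/2 = 24 → r_n = 77.76 kN; interior l_c = 55 − 22 = 33 → r_n = 106.9 kN.
  R_n,bearing = 1·77.76 + 4·106.9 = 505.4 kN → 0.75 × 505.4 = 379 kN.
Bearing governs: 379 kN.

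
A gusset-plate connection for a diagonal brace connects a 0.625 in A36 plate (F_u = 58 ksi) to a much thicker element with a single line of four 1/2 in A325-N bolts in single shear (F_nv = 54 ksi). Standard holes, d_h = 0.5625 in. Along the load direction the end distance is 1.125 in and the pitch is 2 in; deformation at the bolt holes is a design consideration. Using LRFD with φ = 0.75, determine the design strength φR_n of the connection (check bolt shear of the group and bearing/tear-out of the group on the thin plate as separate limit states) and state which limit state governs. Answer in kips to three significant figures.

Bolt shear: A_b = π·0.5²/4 = 0.1963 in²; R_n = 54 × 0.1963 × 4 × 1 = 42.41 kips → 0.75 × 42.41 = 31.8 kips.
Bearing (1.2 l_c t F_u ≤ 2.4 d t F_u): upper limit = 2.4·0.5·0.625·58 = 43.5 kips.
  Edge l_c = 1.125 − 0.5625/2 = 0.8438 → r_n = 36.7 kips; interior l_c = 2 − 0.5625 = 1.438 → r_n = 43.5 kips.
  R_n,bearing = 1·36.7 + 3·43.5 = 167.2 kips → 0.75 × 167.2 = 125 kips.
Bolt shear governs: 31.8 kips.

31.8 kips (bolt shear governs)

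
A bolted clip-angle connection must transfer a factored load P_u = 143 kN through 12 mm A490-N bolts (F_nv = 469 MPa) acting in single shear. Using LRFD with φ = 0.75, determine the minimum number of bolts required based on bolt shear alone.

4 bolts

A_b = π·12²/4 = 113.1 mm².
Per-bolt design strength φR_n = 0.75 × 469 × 113.1 × 1 / 1000 = 39.78 kN.
n ≥ 143 / 39.78 = 3.595 → use 4 bolts.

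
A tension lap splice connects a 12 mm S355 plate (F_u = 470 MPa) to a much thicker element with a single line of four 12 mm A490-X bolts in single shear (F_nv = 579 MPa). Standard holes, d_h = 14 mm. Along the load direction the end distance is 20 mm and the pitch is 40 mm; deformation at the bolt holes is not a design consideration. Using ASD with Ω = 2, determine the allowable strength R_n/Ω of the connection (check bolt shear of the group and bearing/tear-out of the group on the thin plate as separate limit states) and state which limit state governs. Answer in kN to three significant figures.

131 kN (bolt shear governs)

Bolt shear: A_b = π·12²/4 = 113.1 mm²; R_n = 579 × 113.1 × 4 × 1 / 1000 = 261.9 kN → 261.9 / 2 = 131 kN.
Bearing (1.5 l_c t F_u ≤ 3.0 d t F_u): upper limit = 3.0·12·12·470 / 1000 = 203 kN.
  Edge l_c = 20 − 14/2 = 13 → r_n = 110 kN; interior l_c = 40 − 14 = 26 → r_n = 203 kN.
  R_n,bearing = 1·110 + 3·203 = 719.1 kN → 719.1 / 2 = 360 kN.
Bolt shear governs: 131 kN.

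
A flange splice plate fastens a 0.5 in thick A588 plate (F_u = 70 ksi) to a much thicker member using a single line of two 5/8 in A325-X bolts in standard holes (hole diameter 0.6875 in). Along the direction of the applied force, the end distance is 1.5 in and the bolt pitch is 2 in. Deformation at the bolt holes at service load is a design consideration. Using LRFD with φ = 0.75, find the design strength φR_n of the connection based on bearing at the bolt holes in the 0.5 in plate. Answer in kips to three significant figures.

75.8 kips

Per bolt r_n = 1.2 l_c t F_u ≤ 2.4 d t F_u; upper limit = 2.4 × 0.625 × 0.5 × 70 = 52.5 kips.
Edge bolt: l_c = 1.5 − 0.6875/2 = 1.156 in → 1.2 × 1.156 × 0.5 × 70 = 48.56 → r_n = 48.56 kips.
Interior bolts: l_c = 2 − 0.6875 = 1.312 in → 1.2 × 1.312 × 0.5 × 70 = 55.12 → r_n = 52.5 kips.
R_n = 1 × 48.56 + 1 × 52.5 = 101.1 kips.
Design strength φR_n = 0.75 × 101.1 = 75.8 kips.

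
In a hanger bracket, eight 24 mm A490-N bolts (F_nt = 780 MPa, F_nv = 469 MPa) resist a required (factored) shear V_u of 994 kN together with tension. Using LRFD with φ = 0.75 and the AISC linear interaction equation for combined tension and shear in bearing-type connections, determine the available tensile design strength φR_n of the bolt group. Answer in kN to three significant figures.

A_b = π·24²/4 = 452.4 mm²; f_rv = 994 × 1000 / (8 × 452.4) = 274.7 MPa.
F'_nt = 1.3 F_nt − (F_nt / φF_nv) f_rv = 1.3·780 − (780/(0.75·469))·274.7 = 405 MPa, capped at F_nt → F'_nt = 405 MPa.
R_n = F'_nt · A_b · n = 405 × 452.4 × 8 / 1000 = 1466 kN.
Design strength φR_n = 0.75 × 1466 = 1100 kN.

1100 kN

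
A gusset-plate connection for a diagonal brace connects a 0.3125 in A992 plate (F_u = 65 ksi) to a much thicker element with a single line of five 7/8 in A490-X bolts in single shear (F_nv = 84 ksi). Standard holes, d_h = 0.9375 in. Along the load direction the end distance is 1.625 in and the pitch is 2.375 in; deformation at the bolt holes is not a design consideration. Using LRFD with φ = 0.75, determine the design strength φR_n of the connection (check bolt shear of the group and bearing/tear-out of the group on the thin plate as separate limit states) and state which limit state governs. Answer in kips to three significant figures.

Bolt shear: A_b = π·0.875²/4 = 0.6013 in²; R_n = 84 × 0.6013 × 5 × 1 = 252.6 kips → 0.75 × 252.6 = 189 kips.
Bearing (1.5 l_c t F_u ≤ 3.0 d t F_u): upper limit = 3.0·0.875·0.3125·65 = 53.32 kips.
  Edge l_c = 1.625 − 0.9375/2 = 1.156 → r_n = 35.23 kips; interior l_c = 2.375 − 0.9375 = 1.438 → r_n = 43.8 kips.
  R_n,bearing = 1·35.23 + 4·43.8 = 210.4 kips → 0.75 × 210.4 = 158 kips.
Bearing governs: 158 kips.

158 kips (bearing governs)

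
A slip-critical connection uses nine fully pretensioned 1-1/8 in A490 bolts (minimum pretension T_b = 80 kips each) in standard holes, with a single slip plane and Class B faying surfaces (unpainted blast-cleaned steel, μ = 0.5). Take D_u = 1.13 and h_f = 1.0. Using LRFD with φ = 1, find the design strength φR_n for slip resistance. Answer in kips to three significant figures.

407 kips

R_n = μ · D_u · h_f · T_b · n_s · n_b = 0.5 × 1.13 × 1.0 × 80 × 1 × 9 = 406.8 kips.
Design strength φR_n = 1 × 406.8 = 407 kips.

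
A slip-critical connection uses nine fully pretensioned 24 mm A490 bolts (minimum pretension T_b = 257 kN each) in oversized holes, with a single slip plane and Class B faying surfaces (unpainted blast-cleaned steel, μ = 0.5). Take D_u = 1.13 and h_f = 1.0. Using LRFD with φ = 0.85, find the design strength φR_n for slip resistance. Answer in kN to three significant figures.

R_n = μ · D_u · h_f · T_b · n_s · n_b = 0.5 × 1.13 × 1.0 × 257 × 1 × 9 = 1307 kN.
Design strength φR_n = 0.85 × 1307 = 1110 kN.

1110 kN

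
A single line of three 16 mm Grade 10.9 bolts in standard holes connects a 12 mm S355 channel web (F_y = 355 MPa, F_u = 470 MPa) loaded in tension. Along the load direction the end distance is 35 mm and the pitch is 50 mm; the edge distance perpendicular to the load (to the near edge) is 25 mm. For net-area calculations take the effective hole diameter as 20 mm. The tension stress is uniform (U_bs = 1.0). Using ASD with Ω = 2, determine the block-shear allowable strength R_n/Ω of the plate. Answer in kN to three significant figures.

Shear plane L_v = 35 + 2·50 = 135 mm; A_gv = 135 × 12 = 1620 mm².
A_nv = (135 − 2.5·20) × 12 = 1020 mm².
A_nt = (25 − 0.5·20) × 12 = 180 mm².
0.6 F_u A_nv = 287.6 kN; 0.6 F_y A_gv = 345.1 kN → shear rupture governs the shear term.
R_n = 287.6 + 1.0 × 470 × 180 / 1000 = 372.2 kN.
Allowable strength R_n/Ω = 372.2 / 2 = 186 kN.

186 kN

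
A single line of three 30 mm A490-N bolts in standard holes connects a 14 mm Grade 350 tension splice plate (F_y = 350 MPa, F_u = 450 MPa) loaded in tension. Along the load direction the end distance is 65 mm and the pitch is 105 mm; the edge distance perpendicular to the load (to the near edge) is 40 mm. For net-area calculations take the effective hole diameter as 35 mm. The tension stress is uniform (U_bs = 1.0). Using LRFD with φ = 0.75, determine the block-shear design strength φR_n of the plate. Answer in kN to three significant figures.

638 kN

Shear plane L_v = 65 + 2·105 = 275 mm; A_gv = 275 × 14 = 3850 mm².
A_nv = (275 − 2.5·35) × 14 = 2625 mm².
A_nt = (40 − 0.5·35) × 14 = 315 mm².
0.6 F_u A_nv = 708.8 kN; 0.6 F_y A_gv = 808.5 kN → shear rupture governs the shear term.
R_n = 708.8 + 1.0 × 450 × 315 / 1000 = 850.5 kN.
Design strength φR_n = 0.75 × 850.5 = 638 kN.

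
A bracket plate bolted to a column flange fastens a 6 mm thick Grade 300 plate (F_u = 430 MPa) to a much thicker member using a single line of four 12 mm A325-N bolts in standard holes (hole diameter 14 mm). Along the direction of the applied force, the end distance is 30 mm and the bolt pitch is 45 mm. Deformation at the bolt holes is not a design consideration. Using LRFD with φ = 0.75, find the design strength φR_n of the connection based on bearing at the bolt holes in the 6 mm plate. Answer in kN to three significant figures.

276 kN

Per bolt r_n = 1.5 l_c t F_u ≤ 3.0 d t F_u; upper limit = 3.0 × 12 × 6 × 430 / 1000 = 92.88 kN.
Edge bolt: l_c = 30 − 14/2 = 23 mm → 1.5 × 23 × 6 × 430 / 1000 = 89.01 → r_n = 89.01 kN.
Interior bolts: l_c = 45 − 14 = 31 mm → 1.5 × 31 × 6 × 430 / 1000 = 120 → r_n = 92.88 kN.
R_n = 1 × 89.01 + 3 × 92.88 = 367.6 kN.
Design strength φR_n = 0.75 × 367.6 = 276 kN.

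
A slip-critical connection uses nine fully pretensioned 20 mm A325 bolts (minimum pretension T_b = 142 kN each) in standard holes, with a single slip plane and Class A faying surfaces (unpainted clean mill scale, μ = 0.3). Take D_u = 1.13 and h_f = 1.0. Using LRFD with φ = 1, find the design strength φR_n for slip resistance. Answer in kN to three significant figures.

R_n = μ · D_u · h_f · T_b · n_s · n_b = 0.3 × 1.13 × 1.0 × 142 × 1 × 9 = 433.2 kN.
Design strength φR_n = 1 × 433.2 = 433 kN.

433 kN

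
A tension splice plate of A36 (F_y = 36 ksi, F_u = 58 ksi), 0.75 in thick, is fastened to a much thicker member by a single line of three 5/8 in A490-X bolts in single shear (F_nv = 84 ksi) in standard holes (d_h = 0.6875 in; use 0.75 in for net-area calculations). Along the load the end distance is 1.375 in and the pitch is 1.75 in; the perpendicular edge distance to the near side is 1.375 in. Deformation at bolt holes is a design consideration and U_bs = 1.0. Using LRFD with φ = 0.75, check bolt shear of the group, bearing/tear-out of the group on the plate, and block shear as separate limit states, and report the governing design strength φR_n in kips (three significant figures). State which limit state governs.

58 kips (bolt shear governs)

Bolt shear: A_b = π·0.625²/4 = 0.3068 in²; R_n = 84 × 0.3068 × 3 × 1 = 77.31 kips → 0.75 × 77.31 = 58 kips.
Bearing: edge l_c = 1.031, r_n = 53.83 kips; interior l_c = 1.062, r_n = 55.46 kips; R_n = 53.83 + 2·55.46 = 164.8 kips → 124 kips.
Block shear: A_gv = 3.656, A_nv = 2.25, A_nt = 0.75 in²; R_n = min(0.6F_uA_nv, 0.6F_yA_gv) + U_bs·F_u·A_nt = 121.8 kips → 91.3 kips.
Bolt shear governs: 58 kips.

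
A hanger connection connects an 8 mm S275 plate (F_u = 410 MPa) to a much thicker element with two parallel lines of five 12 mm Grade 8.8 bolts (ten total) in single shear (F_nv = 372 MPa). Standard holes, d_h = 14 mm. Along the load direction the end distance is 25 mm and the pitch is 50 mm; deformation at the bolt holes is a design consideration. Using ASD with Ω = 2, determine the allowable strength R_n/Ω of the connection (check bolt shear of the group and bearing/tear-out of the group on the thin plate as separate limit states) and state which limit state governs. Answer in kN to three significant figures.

Bolt shear: A_b = π·12²/4 = 113.1 mm²; R_n = 372 × 113.1 × 10 × 1 / 1000 = 420.7 kN → 420.7 / 2 = 210 kN.
Bearing (1.2 l_c t F_u ≤ 2.4 d t F_u): upper limit = 2.4·12·8·410 / 1000 = 94.46 kN.
  Edge l_c = 25 − 14/2 = 18 → r_n = 70.85 kN; interior l_c = 50 − 14 = 36 → r_n = 94.46 kN.
  R_n,bearing = 2·70.85 + 8·94.46 = 897.4 kN → 897.4 / 2 = 449 kN.
Bolt shear governs: 210 kN.

210 kN (bolt shear governs)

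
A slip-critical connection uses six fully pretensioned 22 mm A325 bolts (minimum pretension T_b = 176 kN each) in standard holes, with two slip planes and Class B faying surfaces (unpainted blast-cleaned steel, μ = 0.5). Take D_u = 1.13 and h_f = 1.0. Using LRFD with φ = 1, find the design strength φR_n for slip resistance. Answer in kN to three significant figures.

R_n = μ · D_u · h_f · T_b · n_s · n_b = 0.5 × 1.13 × 1.0 × 176 × 2 × 6 = 1193 kN.
Design strength φR_n = 1 × 1193 = 1190 kN.

1190 kN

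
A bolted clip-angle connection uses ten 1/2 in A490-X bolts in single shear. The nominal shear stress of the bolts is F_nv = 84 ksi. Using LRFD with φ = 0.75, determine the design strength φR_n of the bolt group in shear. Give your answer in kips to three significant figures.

124 kips

A_b = π × 0.5² / 4 = 0.1963 in².
R_n = F_nv · A_b · n · n_s = 84 × 0.1963 × 10 × 1 = 164.9 kips.
Design strength φR_n = 0.75 × 164.9 = 124 kips.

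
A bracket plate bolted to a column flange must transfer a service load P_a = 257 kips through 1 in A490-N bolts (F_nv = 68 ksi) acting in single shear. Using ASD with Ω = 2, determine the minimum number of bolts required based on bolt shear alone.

A_b = π·1²/4 = 0.7854 in².
Per-bolt allowable strength R_n/Ω = 68 × 0.7854 × 1 / 2 = 26.7 kips.
n ≥ 257 / 26.7 = 9.624 → use 10 bolts.

10 bolts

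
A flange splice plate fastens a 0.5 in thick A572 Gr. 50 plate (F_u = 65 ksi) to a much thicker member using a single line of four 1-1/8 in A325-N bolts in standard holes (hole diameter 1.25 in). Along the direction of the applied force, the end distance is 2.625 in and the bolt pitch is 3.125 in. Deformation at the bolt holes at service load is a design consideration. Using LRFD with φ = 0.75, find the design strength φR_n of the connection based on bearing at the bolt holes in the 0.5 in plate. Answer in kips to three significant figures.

Per bolt r_n = 1.2 l_c t F_u ≤ 2.4 d t F_u; upper limit = 2.4 × 1.125 × 0.5 × 65 = 87.75 kips.
Edge bolt: l_c = 2.625 − 1.25/2 = 2 in → 1.2 × 2 × 0.5 × 65 = 78 → r_n = 78 kips.
Interior bolts: l_c = 3.125 − 1.25 = 1.875 in → 1.2 × 1.875 × 0.5 × 65 = 73.12 → r_n = 73.12 kips.
R_n = 1 × 78 + 3 × 73.12 = 297.4 kips.
Design strength φR_n = 0.75 × 297.4 = 223 kips.

223 kips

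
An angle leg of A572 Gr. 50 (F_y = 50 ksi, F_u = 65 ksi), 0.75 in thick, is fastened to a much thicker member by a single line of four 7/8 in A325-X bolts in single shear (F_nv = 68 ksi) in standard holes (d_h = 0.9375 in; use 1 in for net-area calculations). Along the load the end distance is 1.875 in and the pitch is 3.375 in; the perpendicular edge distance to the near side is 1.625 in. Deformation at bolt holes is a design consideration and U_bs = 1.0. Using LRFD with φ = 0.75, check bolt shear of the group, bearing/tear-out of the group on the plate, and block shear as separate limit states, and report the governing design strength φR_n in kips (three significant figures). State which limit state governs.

Bolt shear: A_b = π·0.875²/4 = 0.6013 in²; R_n = 68 × 0.6013 × 4 × 1 = 163.6 kips → 0.75 × 163.6 = 123 kips.
Bearing: edge l_c = 1.406, r_n = 82.27 kips; interior l_c = 2.438, r_n = 102.4 kips; R_n = 82.27 + 3·102.4 = 389.4 kips → 292 kips.
Block shear: A_gv = 9, A_nv = 6.375, A_nt = 0.8438 in²; R_n = min(0.6F_uA_nv, 0.6F_yA_gv) + U_bs·F_u·A_nt = 303.5 kips → 228 kips.
Bolt shear governs: 123 kips.

123 kips (bolt shear governs)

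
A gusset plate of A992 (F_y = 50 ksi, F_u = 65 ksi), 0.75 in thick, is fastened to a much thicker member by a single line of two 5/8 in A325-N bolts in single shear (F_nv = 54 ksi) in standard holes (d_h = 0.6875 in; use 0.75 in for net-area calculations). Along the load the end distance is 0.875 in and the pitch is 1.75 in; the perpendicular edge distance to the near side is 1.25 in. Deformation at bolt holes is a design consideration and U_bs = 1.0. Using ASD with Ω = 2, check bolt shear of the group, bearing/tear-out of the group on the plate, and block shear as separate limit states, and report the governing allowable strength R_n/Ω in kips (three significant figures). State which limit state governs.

16.6 kips (bolt shear governs)

Bolt shear: A_b = π·0.625²/4 = 0.3068 in²; R_n = 54 × 0.3068 × 2 × 1 = 33.13 kips → 33.13 / 2 = 16.6 kips.
Bearing: edge l_c = 0.5312, r_n = 31.08 kips; interior l_c = 1.062, r_n = 62.16 kips; R_n = 31.08 + 1·62.16 = 93.23 kips → 46.6 kips.
Block shear: A_gv = 1.969, A_nv = 1.125, A_nt = 0.6562 in²; R_n = min(0.6F_uA_nv, 0.6F_yA_gv) + U_bs·F_u·A_nt = 86.53 kips → 43.3 kips.
Bolt shear governs: 16.6 kips.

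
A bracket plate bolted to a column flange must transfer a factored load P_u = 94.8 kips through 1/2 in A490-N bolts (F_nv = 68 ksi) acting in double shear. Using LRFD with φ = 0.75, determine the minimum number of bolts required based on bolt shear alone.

A_b = π·0.5²/4 = 0.1963 in².
Per-bolt design strength φR_n = 0.75 × 68 × 0.1963 × 2 = 20.03 kips.
n ≥ 94.8 / 20.03 = 4.733 → use 5 bolts.

5 bolts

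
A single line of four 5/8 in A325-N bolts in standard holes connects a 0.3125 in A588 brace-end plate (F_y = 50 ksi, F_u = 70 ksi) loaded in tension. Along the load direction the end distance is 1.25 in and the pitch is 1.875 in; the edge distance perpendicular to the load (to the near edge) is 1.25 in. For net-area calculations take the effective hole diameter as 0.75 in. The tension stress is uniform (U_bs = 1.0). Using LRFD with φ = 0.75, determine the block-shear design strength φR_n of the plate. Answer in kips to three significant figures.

56.2 kips

Shear plane L_v = 1.25 + 3·1.875 = 6.875 in; A_gv = 6.875 × 0.3125 = 2.148 in².
A_nv = (6.875 − 3.5·0.75) × 0.3125 = 1.328 in².
A_nt = (1.25 − 0.5·0.75) × 0.3125 = 0.2734 in².
0.6 F_u A_nv = 55.78 kips; 0.6 F_y A_gv = 64.45 kips → shear rupture governs the shear term.
R_n = 55.78 + 1.0 × 70 × 0.2734 = 74.92 kips.
Design strength φR_n = 0.75 × 74.92 = 56.2 kips.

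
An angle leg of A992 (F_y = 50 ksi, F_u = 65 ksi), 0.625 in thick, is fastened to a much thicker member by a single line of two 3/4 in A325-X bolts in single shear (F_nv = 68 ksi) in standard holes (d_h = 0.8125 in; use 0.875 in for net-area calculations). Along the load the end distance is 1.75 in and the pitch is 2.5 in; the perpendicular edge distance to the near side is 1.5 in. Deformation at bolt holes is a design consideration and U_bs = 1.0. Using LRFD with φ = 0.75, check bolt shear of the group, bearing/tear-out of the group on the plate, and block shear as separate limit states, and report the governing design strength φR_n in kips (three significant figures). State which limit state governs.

45.1 kips (bolt shear governs)

Bolt shear: A_b = π·0.75²/4 = 0.4418 in²; R_n = 68 × 0.4418 × 2 × 1 = 60.08 kips → 0.75 × 60.08 = 45.1 kips.
Bearing: edge l_c = 1.344, r_n = 65.51 kips; interior l_c = 1.688, r_n = 73.12 kips; R_n = 65.51 + 1·73.12 = 138.6 kips → 104 kips.
Block shear: A_gv = 2.656, A_nv = 1.836, A_nt = 0.6641 in²; R_n = min(0.6F_uA_nv, 0.6F_yA_gv) + U_bs·F_u·A_nt = 114.8 kips → 86.1 kips.
Bolt shear governs: 45.1 kips.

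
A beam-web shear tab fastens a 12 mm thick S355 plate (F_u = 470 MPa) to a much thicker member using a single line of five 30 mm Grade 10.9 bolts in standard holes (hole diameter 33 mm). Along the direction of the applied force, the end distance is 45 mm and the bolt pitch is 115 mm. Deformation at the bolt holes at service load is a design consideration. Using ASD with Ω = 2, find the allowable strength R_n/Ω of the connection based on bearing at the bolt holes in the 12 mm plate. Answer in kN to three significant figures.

Per bolt r_n = 1.2 l_c t F_u ≤ 2.4 d t F_u; upper limit = 2.4 × 30 × 12 × 470 / 1000 = 406.1 kN.
Edge bolt: l_c = 45 − 33/2 = 28.5 mm → 1.2 × 28.5 × 12 × 470 / 1000 = 192.9 → r_n = 192.9 kN.
Interior bolts: l_c = 115 − 33 = 82 mm → 1.2 × 82 × 12 × 470 / 1000 = 555 → r_n = 406.1 kN.
R_n = 1 × 192.9 + 4 × 406.1 = 1817 kN.
Allowable strength R_n/Ω = 1817 / 2 = 909 kN.

909 kN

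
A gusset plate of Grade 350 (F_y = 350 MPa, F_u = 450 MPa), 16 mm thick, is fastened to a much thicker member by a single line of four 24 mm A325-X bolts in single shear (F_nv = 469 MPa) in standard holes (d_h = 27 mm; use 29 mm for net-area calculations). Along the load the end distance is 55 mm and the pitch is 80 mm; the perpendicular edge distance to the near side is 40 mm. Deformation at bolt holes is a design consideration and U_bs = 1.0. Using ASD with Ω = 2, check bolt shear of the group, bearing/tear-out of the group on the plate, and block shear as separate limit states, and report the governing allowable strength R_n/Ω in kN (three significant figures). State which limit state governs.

424 kN (bolt shear governs)

Bolt shear: A_b = π·24²/4 = 452.4 mm²; R_n = 469 × 452.4 × 4 × 1 / 1000 = 848.7 kN → 848.7 / 2 = 424 kN.
Bearing: edge l_c = 41.5, r_n = 358.6 kN; interior l_c = 53, r_n = 414.7 kN; R_n = 358.6 + 3·414.7 = 1603 kN → 801 kN.
Block shear: A_gv = 4720, A_nv = 3096, A_nt = 408 mm²; R_n = min(0.6F_uA_nv, 0.6F_yA_gv) + U_bs·F_u·A_nt = 1020 kN → 510 kN.
Bolt shear governs: 424 kN.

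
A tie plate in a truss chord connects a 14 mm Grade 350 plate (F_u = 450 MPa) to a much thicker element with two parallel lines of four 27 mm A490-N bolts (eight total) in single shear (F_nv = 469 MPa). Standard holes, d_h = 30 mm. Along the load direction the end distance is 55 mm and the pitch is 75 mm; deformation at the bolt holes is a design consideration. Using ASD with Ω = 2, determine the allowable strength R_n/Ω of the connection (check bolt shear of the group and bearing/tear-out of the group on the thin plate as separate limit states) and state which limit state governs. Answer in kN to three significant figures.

1070 kN (bolt shear governs)

Bolt shear: A_b = π·27²/4 = 572.6 mm²; R_n = 469 × 572.6 × 8 × 1 / 1000 = 2148 kN → 2148 / 2 = 1070 kN.
Bearing (1.2 l_c t F_u ≤ 2.4 d t F_u): upper limit = 2.4·27·14·450 / 1000 = 408.2 kN.
  Edge l_c = 55 − 30/2 = 40 → r_n = 302.4 kN; interior l_c = 75 − 30 = 45 → r_n = 340.2 kN.
  R_n,bearing = 2·302.4 + 6·340.2 = 2646 kN → 2646 / 2 = 1320 kN.
Bolt shear governs: 1070 kN.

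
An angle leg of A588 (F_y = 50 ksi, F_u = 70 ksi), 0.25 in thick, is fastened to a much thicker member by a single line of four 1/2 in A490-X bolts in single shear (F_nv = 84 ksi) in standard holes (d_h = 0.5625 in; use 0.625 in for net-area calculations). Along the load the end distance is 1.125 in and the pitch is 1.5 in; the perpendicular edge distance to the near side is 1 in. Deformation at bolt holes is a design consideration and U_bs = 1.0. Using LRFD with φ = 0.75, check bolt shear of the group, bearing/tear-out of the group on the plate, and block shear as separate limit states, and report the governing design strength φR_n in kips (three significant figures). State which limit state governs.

36.1 kips (block shear governs)

Bolt shear: A_b = π·0.5²/4 = 0.1963 in²; R_n = 84 × 0.1963 × 4 × 1 = 65.97 kips → 0.75 × 65.97 = 49.5 kips.
Bearing: edge l_c = 0.8438, r_n = 17.72 kips; interior l_c = 0.9375, r_n = 19.69 kips; R_n = 17.72 + 3·19.69 = 76.78 kips → 57.6 kips.
Block shear: A_gv = 1.406, A_nv = 0.8594, A_nt = 0.1719 in²; R_n = min(0.6F_uA_nv, 0.6F_yA_gv) + U_bs·F_u·A_nt = 48.12 kips → 36.1 kips.
Block shear governs: 36.1 kips.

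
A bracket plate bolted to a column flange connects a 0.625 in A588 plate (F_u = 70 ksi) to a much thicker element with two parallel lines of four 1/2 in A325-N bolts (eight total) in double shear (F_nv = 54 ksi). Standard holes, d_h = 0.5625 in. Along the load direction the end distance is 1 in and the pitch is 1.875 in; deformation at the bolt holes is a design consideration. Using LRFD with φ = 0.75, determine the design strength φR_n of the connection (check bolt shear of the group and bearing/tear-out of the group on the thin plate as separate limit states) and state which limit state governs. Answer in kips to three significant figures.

Bolt shear: A_b = π·0.5²/4 = 0.1963 in²; R_n = 54 × 0.1963 × 8 × 2 = 169.6 kips → 0.75 × 169.6 = 127 kips.
Bearing (1.2 l_c t F_u ≤ 2.4 d t F_u): upper limit = 2.4·0.5·0.625·70 = 52.5 kips.
  Edge l_c = 1 − 0.5625/2 = 0.7188 → r_n = 37.73 kips; interior l_c = 1.875 − 0.5625 = 1.312 → r_n = 52.5 kips.
  R_n,bearing = 2·37.73 + 6·52.5 = 390.5 kips → 0.75 × 390.5 = 293 kips.
Bolt shear governs: 127 kips.

127 kips (bolt shear governs)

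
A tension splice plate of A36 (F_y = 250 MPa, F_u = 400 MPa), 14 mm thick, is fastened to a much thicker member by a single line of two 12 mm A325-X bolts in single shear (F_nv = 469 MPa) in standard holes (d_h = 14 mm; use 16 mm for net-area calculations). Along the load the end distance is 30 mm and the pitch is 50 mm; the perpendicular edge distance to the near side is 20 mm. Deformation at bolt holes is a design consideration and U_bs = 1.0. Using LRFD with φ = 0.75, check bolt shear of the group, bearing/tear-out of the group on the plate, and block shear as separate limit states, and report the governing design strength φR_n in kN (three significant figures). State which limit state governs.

Bolt shear: A_b = π·12²/4 = 113.1 mm²; R_n = 469 × 113.1 × 2 × 1 / 1000 = 106.1 kN → 0.75 × 106.1 = 79.6 kN.
Bearing: edge l_c = 23, r_n = 154.6 kN; interior l_c = 36, r_n = 161.3 kN; R_n = 154.6 + 1·161.3 = 315.8 kN → 237 kN.
Block shear: A_gv = 1120, A_nv = 784, A_nt = 168 mm²; R_n = min(0.6F_uA_nv, 0.6F_yA_gv) + U_bs·F_u·A_nt = 235.2 kN → 176 kN.
Bolt shear governs: 79.6 kN.

79.6 kN (bolt shear governs)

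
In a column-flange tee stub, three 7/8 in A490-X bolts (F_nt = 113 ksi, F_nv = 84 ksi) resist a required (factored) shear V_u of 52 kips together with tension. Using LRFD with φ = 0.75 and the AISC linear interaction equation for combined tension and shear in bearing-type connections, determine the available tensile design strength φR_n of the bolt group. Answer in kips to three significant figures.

129 kips

A_b = π·0.875²/4 = 0.6013 in²; f_rv = 52 / (3 × 0.6013) = 28.83 ksi.
F'_nt = 1.3 F_nt − (F_nt / φF_nv) f_rv = 1.3·113 − (113/(0.75·84))·28.83 = 95.2 ksi, capped at F_nt → F'_nt = 95.2 ksi.
R_n = F'_nt · A_b · n = 95.2 × 0.6013 × 3 = 171.7 kips.
Design strength φR_n = 0.75 × 171.7 = 129 kips.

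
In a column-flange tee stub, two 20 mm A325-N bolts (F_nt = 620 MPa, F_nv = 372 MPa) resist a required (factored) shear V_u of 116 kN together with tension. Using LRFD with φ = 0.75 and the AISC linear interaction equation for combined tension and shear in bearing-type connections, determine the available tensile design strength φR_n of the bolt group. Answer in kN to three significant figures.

A_b = π·20²/4 = 314.2 mm²; f_rv = 116 × 1000 / (2 × 314.2) = 184.6 MPa.
F'_nt = 1.3 F_nt − (F_nt / φF_nv) f_rv = 1.3·620 − (620/(0.75·372))·184.6 = 395.7 MPa, capped at F_nt → F'_nt = 395.7 MPa.
R_n = F'_nt · A_b · n = 395.7 × 314.2 × 2 / 1000 = 248.6 kN.
Design strength φR_n = 0.75 × 248.6 = 186 kN.

186 kN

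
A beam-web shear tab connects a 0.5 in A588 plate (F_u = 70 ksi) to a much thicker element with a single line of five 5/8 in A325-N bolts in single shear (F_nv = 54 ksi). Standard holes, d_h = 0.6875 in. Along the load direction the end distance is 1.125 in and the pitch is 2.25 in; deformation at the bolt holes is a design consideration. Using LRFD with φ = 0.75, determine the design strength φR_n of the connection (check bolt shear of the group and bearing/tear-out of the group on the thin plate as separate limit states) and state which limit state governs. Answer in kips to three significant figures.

Bolt shear: A_b = π·0.625²/4 = 0.3068 in²; R_n = 54 × 0.3068 × 5 × 1 = 82.83 kips → 0.75 × 82.83 = 62.1 kips.
Bearing (1.2 l_c t F_u ≤ 2.4 d t F_u): upper limit = 2.4·0.625·0.5·70 = 52.5 kips.
  Edge l_c = 1.125 − 0.6875/2 = 0.7812 → r_n = 32.81 kips; interior l_c = 2.25 − 0.6875 = 1.562 → r_n = 52.5 kips.
  R_n,bearing = 1·32.81 + 4·52.5 = 242.8 kips → 0.75 × 242.8 = 182 kips.
Bolt shear governs: 62.1 kips.

62.1 kips (bolt shear governs)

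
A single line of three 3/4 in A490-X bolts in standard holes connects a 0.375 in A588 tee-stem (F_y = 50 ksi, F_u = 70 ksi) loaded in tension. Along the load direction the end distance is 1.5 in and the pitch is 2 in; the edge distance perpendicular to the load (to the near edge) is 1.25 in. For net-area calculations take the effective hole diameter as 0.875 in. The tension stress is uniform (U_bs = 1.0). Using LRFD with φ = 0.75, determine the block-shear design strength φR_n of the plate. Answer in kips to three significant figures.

55.1 kips

Shear plane L_v = 1.5 + 2·2 = 5.5 in; A_gv = 5.5 × 0.375 = 2.062 in².
A_nv = (5.5 − 2.5·0.875) × 0.375 = 1.242 in².
A_nt = (1.25 − 0.5·0.875) × 0.375 = 0.3047 in².
0.6 F_u A_nv = 52.17 kips; 0.6 F_y A_gv = 61.88 kips → shear rupture governs the shear term.
R_n = 52.17 + 1.0 × 70 × 0.3047 = 73.5 kips.
Design strength φR_n = 0.75 × 73.5 = 55.1 kips.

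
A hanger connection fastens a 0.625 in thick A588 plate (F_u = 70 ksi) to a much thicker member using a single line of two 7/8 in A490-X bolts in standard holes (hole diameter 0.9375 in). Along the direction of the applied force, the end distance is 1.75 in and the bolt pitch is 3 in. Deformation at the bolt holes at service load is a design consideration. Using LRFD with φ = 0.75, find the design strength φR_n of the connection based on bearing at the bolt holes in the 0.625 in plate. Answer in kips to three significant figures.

Per bolt r_n = 1.2 l_c t F_u ≤ 2.4 d t F_u; upper limit = 2.4 × 0.875 × 0.625 × 70 = 91.88 kips.
Edge bolt: l_c = 1.75 − 0.9375/2 = 1.281 in → 1.2 × 1.281 × 0.625 × 70 = 67.27 → r_n = 67.27 kips.
Interior bolts: l_c = 3 − 0.9375 = 2.062 in → 1.2 × 2.062 × 0.625 × 70 = 108.3 → r_n = 91.88 kips.
R_n = 1 × 67.27 + 1 × 91.88 = 159.1 kips.
Design strength φR_n = 0.75 × 159.1 = 119 kips.

119 kips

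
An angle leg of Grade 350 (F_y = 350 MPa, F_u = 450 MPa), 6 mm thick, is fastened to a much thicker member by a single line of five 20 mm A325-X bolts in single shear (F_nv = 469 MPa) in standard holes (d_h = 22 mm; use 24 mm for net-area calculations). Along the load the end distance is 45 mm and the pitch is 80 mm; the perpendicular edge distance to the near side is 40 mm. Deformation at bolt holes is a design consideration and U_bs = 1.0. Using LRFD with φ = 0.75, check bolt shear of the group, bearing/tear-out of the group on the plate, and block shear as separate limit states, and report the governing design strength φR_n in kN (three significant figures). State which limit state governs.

369 kN (block shear governs)

Bolt shear: A_b = π·20²/4 = 314.2 mm²; R_n = 469 × 314.2 × 5 × 1 / 1000 = 736.7 kN → 0.75 × 736.7 = 553 kN.
Bearing: edge l_c = 34, r_n = 110.2 kN; interior l_c = 58, r_n = 129.6 kN; R_n = 110.2 + 4·129.6 = 628.6 kN → 471 kN.
Block shear: A_gv = 2190, A_nv = 1542, A_nt = 168 mm²; R_n = min(0.6F_uA_nv, 0.6F_yA_gv) + U_bs·F_u·A_nt = 491.9 kN → 369 kN.
Block shear governs: 369 kN.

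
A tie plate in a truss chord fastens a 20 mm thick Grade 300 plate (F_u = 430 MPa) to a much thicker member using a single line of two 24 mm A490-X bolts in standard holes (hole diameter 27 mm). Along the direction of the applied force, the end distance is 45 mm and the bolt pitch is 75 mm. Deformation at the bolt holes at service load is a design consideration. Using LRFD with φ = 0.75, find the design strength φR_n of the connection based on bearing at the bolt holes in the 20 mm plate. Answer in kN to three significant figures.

Per bolt r_n = 1.2 l_c t F_u ≤ 2.4 d t F_u; upper limit = 2.4 × 24 × 20 × 430 / 1000 = 495.4 kN.
Edge bolt: l_c = 45 − 27/2 = 31.5 mm → 1.2 × 31.5 × 20 × 430 / 1000 = 325.1 → r_n = 325.1 kN.
Interior bolts: l_c = 75 − 27 = 48 mm → 1.2 × 48 × 20 × 430 / 1000 = 495.4 → r_n = 495.4 kN.
R_n = 1 × 325.1 + 1 × 495.4 = 820.4 kN.
Design strength φR_n = 0.75 × 820.4 = 615 kN.

615 kN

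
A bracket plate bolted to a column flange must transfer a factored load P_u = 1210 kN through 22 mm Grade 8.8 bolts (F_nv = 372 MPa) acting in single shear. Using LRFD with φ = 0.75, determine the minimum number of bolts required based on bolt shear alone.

A_b = π·22²/4 = 380.1 mm².
Per-bolt design strength φR_n = 0.75 × 372 × 380.1 × 1 / 1000 = 106.1 kN.
n ≥ 1210 / 106.1 = 11.41 → use 12 bolts.

12 bolts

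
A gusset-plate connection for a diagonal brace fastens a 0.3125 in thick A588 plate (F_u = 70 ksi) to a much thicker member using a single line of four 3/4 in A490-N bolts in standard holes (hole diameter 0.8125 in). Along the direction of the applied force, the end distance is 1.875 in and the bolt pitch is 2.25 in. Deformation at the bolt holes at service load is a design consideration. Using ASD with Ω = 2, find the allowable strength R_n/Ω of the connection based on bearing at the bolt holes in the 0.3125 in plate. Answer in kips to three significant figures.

Per bolt r_n = 1.2 l_c t F_u ≤ 2.4 d t F_u; upper limit = 2.4 × 0.75 × 0.3125 × 70 = 39.38 kips.
Edge bolt: l_c = 1.875 − 0.8125/2 = 1.469 in → 1.2 × 1.469 × 0.3125 × 70 = 38.55 → r_n = 38.55 kips.
Interior bolts: l_c = 2.25 − 0.8125 = 1.438 in → 1.2 × 1.438 × 0.3125 × 70 = 37.73 → r_n = 37.73 kips.
R_n = 1 × 38.55 + 3 × 37.73 = 151.8 kips.
Allowable strength R_n/Ω = 151.8 / 2 = 75.9 kips.

75.9 kips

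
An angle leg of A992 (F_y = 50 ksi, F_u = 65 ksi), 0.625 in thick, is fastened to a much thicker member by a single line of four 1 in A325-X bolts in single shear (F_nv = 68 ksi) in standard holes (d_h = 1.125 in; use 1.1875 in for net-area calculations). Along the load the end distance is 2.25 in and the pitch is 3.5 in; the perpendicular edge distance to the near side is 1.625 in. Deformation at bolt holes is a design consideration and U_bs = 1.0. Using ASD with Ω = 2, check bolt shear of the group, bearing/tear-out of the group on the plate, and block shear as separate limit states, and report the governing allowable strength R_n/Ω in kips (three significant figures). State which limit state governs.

107 kips (bolt shear governs)

Bolt shear: A_b = π·1²/4 = 0.7854 in²; R_n = 68 × 0.7854 × 4 × 1 = 213.6 kips → 213.6 / 2 = 107 kips.
Bearing: edge l_c = 1.688, r_n = 82.27 kips; interior l_c = 2.375, r_n = 97.5 kips; R_n = 82.27 + 3·97.5 = 374.8 kips → 187 kips.
Block shear: A_gv = 7.969, A_nv = 5.371, A_nt = 0.6445 in²; R_n = min(0.6F_uA_nv, 0.6F_yA_gv) + U_bs·F_u·A_nt = 251.4 kips → 126 kips.
Bolt shear governs: 107 kips.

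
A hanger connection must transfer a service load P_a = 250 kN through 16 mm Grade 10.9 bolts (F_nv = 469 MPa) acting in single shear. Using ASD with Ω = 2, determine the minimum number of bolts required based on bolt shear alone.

6 bolts

A_b = π·16²/4 = 201.1 mm².
Per-bolt allowable strength R_n/Ω = 469 × 201.1 × 1 / 1000 / 2 = 47.15 kN.
n ≥ 250 / 47.15 = 5.302 → use 6 bolts.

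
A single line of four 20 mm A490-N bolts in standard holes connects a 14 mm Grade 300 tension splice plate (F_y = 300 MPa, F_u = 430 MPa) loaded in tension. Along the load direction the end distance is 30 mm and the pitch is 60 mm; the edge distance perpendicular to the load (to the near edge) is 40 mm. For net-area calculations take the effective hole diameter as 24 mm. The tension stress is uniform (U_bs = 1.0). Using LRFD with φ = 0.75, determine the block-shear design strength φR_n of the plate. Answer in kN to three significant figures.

468 kN

Shear plane L_v = 30 + 3·60 = 210 mm; A_gv = 210 × 14 = 2940 mm².
A_nv = (210 − 3.5·24) × 14 = 1764 mm².
A_nt = (40 − 0.5·24) × 14 = 392 mm².
0.6 F_u A_nv = 455.1 kN; 0.6 F_y A_gv = 529.2 kN → shear rupture governs the shear term.
R_n = 455.1 + 1.0 × 430 × 392 / 1000 = 623.7 kN.
Design strength φR_n = 0.75 × 623.7 = 468 kN.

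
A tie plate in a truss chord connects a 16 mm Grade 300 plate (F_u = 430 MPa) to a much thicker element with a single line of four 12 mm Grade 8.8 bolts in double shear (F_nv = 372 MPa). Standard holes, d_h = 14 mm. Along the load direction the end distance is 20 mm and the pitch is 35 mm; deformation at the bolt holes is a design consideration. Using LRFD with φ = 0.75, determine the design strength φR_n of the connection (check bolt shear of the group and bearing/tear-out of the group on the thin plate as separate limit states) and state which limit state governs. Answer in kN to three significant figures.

Bolt shear: A_b = π·12²/4 = 113.1 mm²; R_n = 372 × 113.1 × 4 × 2 / 1000 = 336.6 kN → 0.75 × 336.6 = 252 kN.
Bearing (1.2 l_c t F_u ≤ 2.4 d t F_u): upper limit = 2.4·12·16·430 / 1000 = 198.1 kN.
  Edge l_c = 20 − 14/2 = 13 → r_n = 107.3 kN; interior l_c = 35 − 14 = 21 → r_n = 173.4 kN.
  R_n,bearing = 1·107.3 + 3·173.4 = 627.5 kN → 0.75 × 627.5 = 471 kN.
Bolt shear governs: 252 kN.

252 kN (bolt shear governs)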